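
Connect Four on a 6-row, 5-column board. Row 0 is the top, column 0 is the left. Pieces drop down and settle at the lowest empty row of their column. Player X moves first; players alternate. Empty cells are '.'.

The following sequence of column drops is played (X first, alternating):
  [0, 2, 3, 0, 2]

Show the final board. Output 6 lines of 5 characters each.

Move 1: X drops in col 0, lands at row 5
Move 2: O drops in col 2, lands at row 5
Move 3: X drops in col 3, lands at row 5
Move 4: O drops in col 0, lands at row 4
Move 5: X drops in col 2, lands at row 4

Answer: .....
.....
.....
.....
O.X..
X.OX.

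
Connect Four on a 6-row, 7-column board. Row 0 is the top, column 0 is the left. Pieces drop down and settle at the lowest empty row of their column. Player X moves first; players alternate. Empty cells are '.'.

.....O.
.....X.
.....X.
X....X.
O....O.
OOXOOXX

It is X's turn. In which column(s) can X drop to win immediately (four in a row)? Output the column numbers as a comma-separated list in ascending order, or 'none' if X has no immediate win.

Answer: none

Derivation:
col 0: drop X → no win
col 1: drop X → no win
col 2: drop X → no win
col 3: drop X → no win
col 4: drop X → no win
col 6: drop X → no win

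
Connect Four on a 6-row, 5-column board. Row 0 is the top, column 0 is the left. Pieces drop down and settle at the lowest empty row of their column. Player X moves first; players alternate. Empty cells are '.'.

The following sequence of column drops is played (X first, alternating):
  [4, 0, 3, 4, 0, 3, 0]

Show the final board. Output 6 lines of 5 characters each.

Answer: .....
.....
.....
X....
X..OO
O..XX

Derivation:
Move 1: X drops in col 4, lands at row 5
Move 2: O drops in col 0, lands at row 5
Move 3: X drops in col 3, lands at row 5
Move 4: O drops in col 4, lands at row 4
Move 5: X drops in col 0, lands at row 4
Move 6: O drops in col 3, lands at row 4
Move 7: X drops in col 0, lands at row 3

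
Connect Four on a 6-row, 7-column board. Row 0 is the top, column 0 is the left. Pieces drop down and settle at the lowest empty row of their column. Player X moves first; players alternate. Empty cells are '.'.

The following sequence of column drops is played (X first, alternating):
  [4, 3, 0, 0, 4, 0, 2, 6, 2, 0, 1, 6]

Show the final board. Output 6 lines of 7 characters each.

Answer: .......
.......
O......
O......
O.X.X.O
XXXOX.O

Derivation:
Move 1: X drops in col 4, lands at row 5
Move 2: O drops in col 3, lands at row 5
Move 3: X drops in col 0, lands at row 5
Move 4: O drops in col 0, lands at row 4
Move 5: X drops in col 4, lands at row 4
Move 6: O drops in col 0, lands at row 3
Move 7: X drops in col 2, lands at row 5
Move 8: O drops in col 6, lands at row 5
Move 9: X drops in col 2, lands at row 4
Move 10: O drops in col 0, lands at row 2
Move 11: X drops in col 1, lands at row 5
Move 12: O drops in col 6, lands at row 4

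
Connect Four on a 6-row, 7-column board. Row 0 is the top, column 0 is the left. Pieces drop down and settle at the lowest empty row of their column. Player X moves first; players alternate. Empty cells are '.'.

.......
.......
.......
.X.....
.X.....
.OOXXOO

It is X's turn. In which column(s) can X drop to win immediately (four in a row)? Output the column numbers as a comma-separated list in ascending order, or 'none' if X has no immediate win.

Answer: none

Derivation:
col 0: drop X → no win
col 1: drop X → no win
col 2: drop X → no win
col 3: drop X → no win
col 4: drop X → no win
col 5: drop X → no win
col 6: drop X → no win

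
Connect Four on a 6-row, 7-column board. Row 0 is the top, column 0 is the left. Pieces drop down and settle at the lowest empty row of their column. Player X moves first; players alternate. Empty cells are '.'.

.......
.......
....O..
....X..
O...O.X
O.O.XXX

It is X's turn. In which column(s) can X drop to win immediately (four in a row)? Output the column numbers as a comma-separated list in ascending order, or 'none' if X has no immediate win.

col 0: drop X → no win
col 1: drop X → no win
col 2: drop X → no win
col 3: drop X → WIN!
col 4: drop X → no win
col 5: drop X → no win
col 6: drop X → no win

Answer: 3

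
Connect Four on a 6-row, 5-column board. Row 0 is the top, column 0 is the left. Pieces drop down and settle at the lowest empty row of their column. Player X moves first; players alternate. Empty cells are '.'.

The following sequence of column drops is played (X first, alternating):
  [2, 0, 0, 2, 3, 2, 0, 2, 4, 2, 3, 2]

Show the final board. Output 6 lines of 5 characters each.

Answer: ..O..
..O..
..O..
X.O..
X.OX.
O.XXX

Derivation:
Move 1: X drops in col 2, lands at row 5
Move 2: O drops in col 0, lands at row 5
Move 3: X drops in col 0, lands at row 4
Move 4: O drops in col 2, lands at row 4
Move 5: X drops in col 3, lands at row 5
Move 6: O drops in col 2, lands at row 3
Move 7: X drops in col 0, lands at row 3
Move 8: O drops in col 2, lands at row 2
Move 9: X drops in col 4, lands at row 5
Move 10: O drops in col 2, lands at row 1
Move 11: X drops in col 3, lands at row 4
Move 12: O drops in col 2, lands at row 0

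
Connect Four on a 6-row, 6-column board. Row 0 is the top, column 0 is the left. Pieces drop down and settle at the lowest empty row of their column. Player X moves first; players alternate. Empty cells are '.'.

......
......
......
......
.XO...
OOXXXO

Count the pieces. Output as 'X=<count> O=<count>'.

X=4 O=4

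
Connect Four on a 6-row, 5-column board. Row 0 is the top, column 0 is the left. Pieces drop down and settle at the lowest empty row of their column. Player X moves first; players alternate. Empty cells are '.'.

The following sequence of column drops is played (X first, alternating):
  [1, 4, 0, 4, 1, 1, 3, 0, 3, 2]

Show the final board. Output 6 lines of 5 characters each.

Answer: .....
.....
.....
.O...
OX.XO
XXOXO

Derivation:
Move 1: X drops in col 1, lands at row 5
Move 2: O drops in col 4, lands at row 5
Move 3: X drops in col 0, lands at row 5
Move 4: O drops in col 4, lands at row 4
Move 5: X drops in col 1, lands at row 4
Move 6: O drops in col 1, lands at row 3
Move 7: X drops in col 3, lands at row 5
Move 8: O drops in col 0, lands at row 4
Move 9: X drops in col 3, lands at row 4
Move 10: O drops in col 2, lands at row 5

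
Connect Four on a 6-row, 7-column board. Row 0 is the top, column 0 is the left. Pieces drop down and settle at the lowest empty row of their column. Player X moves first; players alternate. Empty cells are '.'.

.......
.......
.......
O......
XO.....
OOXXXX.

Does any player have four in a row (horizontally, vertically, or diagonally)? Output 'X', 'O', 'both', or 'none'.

X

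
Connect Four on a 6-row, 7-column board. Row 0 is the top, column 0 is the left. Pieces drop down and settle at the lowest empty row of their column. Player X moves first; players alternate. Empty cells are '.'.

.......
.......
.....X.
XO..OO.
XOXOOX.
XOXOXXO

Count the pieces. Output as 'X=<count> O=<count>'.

X=9 O=9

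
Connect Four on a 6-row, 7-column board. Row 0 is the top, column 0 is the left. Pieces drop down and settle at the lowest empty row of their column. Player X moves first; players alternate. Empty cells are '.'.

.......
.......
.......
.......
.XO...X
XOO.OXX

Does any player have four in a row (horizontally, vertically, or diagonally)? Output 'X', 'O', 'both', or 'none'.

none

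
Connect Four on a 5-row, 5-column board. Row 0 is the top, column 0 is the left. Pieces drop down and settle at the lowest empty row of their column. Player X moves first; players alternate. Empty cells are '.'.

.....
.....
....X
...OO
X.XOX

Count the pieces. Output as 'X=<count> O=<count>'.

X=4 O=3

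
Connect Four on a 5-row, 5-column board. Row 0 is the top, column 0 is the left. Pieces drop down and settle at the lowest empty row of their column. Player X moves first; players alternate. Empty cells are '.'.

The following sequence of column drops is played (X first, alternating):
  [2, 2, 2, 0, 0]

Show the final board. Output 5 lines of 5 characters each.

Answer: .....
.....
..X..
X.O..
O.X..

Derivation:
Move 1: X drops in col 2, lands at row 4
Move 2: O drops in col 2, lands at row 3
Move 3: X drops in col 2, lands at row 2
Move 4: O drops in col 0, lands at row 4
Move 5: X drops in col 0, lands at row 3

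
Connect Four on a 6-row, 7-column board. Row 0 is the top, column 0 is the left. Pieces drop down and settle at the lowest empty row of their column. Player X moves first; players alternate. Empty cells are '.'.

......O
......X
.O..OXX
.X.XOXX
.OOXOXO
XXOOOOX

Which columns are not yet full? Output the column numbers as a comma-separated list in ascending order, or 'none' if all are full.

col 0: top cell = '.' → open
col 1: top cell = '.' → open
col 2: top cell = '.' → open
col 3: top cell = '.' → open
col 4: top cell = '.' → open
col 5: top cell = '.' → open
col 6: top cell = 'O' → FULL

Answer: 0,1,2,3,4,5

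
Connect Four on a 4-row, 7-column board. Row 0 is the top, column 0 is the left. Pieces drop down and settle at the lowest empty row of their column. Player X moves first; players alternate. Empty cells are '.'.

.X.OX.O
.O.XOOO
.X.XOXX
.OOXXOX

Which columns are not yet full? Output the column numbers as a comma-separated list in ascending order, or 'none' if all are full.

Answer: 0,2,5

Derivation:
col 0: top cell = '.' → open
col 1: top cell = 'X' → FULL
col 2: top cell = '.' → open
col 3: top cell = 'O' → FULL
col 4: top cell = 'X' → FULL
col 5: top cell = '.' → open
col 6: top cell = 'O' → FULL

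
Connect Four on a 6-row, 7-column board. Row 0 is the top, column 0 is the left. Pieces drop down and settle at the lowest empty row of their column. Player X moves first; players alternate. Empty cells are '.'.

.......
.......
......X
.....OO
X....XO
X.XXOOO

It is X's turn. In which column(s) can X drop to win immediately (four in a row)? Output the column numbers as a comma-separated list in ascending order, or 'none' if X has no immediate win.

Answer: 1

Derivation:
col 0: drop X → no win
col 1: drop X → WIN!
col 2: drop X → no win
col 3: drop X → no win
col 4: drop X → no win
col 5: drop X → no win
col 6: drop X → no win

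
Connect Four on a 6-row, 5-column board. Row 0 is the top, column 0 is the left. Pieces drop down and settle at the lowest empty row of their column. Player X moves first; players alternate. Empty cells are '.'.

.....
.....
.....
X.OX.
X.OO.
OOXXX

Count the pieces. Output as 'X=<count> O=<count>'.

X=6 O=5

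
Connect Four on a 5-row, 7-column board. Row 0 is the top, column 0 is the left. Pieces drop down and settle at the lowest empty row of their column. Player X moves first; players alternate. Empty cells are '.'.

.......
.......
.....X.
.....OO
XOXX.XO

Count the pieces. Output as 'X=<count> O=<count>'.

X=5 O=4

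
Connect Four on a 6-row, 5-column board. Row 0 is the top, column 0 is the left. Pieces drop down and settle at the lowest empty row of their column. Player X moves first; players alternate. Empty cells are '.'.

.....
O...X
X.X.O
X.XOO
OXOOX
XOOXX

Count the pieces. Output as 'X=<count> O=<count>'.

X=10 O=9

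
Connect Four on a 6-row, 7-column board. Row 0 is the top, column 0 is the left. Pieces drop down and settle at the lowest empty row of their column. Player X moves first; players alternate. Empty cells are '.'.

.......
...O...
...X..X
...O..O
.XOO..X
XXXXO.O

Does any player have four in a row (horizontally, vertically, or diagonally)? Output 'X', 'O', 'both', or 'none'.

X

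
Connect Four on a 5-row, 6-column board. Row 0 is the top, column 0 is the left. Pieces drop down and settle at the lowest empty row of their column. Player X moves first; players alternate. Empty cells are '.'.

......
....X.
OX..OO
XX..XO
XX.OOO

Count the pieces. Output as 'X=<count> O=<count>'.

X=7 O=7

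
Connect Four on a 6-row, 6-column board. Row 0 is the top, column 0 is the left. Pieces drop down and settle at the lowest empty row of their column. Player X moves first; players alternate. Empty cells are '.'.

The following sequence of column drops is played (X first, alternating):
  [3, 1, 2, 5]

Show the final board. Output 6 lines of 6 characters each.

Move 1: X drops in col 3, lands at row 5
Move 2: O drops in col 1, lands at row 5
Move 3: X drops in col 2, lands at row 5
Move 4: O drops in col 5, lands at row 5

Answer: ......
......
......
......
......
.OXX.O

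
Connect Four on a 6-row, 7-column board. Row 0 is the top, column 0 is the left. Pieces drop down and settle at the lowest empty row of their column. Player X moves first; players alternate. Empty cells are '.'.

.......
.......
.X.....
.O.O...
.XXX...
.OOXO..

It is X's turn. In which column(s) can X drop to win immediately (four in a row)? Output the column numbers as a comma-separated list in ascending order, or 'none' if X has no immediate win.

Answer: 4

Derivation:
col 0: drop X → no win
col 1: drop X → no win
col 2: drop X → no win
col 3: drop X → no win
col 4: drop X → WIN!
col 5: drop X → no win
col 6: drop X → no win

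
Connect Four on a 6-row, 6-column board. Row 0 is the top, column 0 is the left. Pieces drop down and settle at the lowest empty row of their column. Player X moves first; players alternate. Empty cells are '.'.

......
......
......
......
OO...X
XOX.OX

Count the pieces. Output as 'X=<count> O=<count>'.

X=4 O=4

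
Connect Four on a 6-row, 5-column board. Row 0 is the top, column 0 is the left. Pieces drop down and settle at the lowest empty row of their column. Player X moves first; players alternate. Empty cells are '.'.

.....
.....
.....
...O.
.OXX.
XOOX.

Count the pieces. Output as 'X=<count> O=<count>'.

X=4 O=4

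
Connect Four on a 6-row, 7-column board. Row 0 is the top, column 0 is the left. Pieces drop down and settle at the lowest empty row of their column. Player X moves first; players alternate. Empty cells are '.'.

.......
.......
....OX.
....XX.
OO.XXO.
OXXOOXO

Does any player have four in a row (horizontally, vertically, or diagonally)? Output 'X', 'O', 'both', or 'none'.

X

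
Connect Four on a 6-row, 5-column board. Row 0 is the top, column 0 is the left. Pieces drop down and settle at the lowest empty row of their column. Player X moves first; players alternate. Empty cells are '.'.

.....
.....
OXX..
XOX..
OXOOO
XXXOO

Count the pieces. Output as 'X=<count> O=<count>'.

X=8 O=8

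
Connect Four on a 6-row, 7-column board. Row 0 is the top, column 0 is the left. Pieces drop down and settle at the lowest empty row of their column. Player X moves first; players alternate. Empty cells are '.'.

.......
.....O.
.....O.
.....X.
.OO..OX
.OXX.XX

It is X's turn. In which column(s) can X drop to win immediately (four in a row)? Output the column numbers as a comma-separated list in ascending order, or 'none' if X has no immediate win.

col 0: drop X → no win
col 1: drop X → no win
col 2: drop X → no win
col 3: drop X → no win
col 4: drop X → WIN!
col 5: drop X → no win
col 6: drop X → no win

Answer: 4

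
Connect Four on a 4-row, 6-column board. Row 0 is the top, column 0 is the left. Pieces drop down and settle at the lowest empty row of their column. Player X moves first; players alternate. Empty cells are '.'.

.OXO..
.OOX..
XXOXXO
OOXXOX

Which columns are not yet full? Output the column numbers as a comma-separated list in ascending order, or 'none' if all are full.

col 0: top cell = '.' → open
col 1: top cell = 'O' → FULL
col 2: top cell = 'X' → FULL
col 3: top cell = 'O' → FULL
col 4: top cell = '.' → open
col 5: top cell = '.' → open

Answer: 0,4,5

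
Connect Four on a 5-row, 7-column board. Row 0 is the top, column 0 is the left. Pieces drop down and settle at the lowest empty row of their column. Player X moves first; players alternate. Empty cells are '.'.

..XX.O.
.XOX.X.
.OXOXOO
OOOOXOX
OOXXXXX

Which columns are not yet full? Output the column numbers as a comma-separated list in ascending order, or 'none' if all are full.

Answer: 0,1,4,6

Derivation:
col 0: top cell = '.' → open
col 1: top cell = '.' → open
col 2: top cell = 'X' → FULL
col 3: top cell = 'X' → FULL
col 4: top cell = '.' → open
col 5: top cell = 'O' → FULL
col 6: top cell = '.' → open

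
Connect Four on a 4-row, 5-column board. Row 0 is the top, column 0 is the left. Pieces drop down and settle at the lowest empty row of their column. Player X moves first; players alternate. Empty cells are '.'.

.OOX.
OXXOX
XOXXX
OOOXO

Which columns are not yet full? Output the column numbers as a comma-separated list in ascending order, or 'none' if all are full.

col 0: top cell = '.' → open
col 1: top cell = 'O' → FULL
col 2: top cell = 'O' → FULL
col 3: top cell = 'X' → FULL
col 4: top cell = '.' → open

Answer: 0,4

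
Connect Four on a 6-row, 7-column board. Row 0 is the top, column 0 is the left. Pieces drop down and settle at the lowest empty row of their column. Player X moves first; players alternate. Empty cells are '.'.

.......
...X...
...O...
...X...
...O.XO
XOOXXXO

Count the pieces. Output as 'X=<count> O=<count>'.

X=7 O=6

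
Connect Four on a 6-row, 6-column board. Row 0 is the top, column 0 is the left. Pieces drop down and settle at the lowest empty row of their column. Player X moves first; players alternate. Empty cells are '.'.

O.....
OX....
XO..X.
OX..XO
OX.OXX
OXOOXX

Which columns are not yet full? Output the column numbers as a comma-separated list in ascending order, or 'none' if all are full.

col 0: top cell = 'O' → FULL
col 1: top cell = '.' → open
col 2: top cell = '.' → open
col 3: top cell = '.' → open
col 4: top cell = '.' → open
col 5: top cell = '.' → open

Answer: 1,2,3,4,5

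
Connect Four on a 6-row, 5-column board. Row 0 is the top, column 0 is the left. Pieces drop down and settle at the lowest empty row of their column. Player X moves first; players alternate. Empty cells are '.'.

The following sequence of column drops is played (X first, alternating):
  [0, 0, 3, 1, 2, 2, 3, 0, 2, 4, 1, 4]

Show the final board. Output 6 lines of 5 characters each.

Answer: .....
.....
.....
O.X..
OXOXO
XOXXO

Derivation:
Move 1: X drops in col 0, lands at row 5
Move 2: O drops in col 0, lands at row 4
Move 3: X drops in col 3, lands at row 5
Move 4: O drops in col 1, lands at row 5
Move 5: X drops in col 2, lands at row 5
Move 6: O drops in col 2, lands at row 4
Move 7: X drops in col 3, lands at row 4
Move 8: O drops in col 0, lands at row 3
Move 9: X drops in col 2, lands at row 3
Move 10: O drops in col 4, lands at row 5
Move 11: X drops in col 1, lands at row 4
Move 12: O drops in col 4, lands at row 4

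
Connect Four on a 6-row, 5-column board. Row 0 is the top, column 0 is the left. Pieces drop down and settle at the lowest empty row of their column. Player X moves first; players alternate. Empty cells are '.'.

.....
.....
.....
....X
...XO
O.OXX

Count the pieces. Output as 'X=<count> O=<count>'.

X=4 O=3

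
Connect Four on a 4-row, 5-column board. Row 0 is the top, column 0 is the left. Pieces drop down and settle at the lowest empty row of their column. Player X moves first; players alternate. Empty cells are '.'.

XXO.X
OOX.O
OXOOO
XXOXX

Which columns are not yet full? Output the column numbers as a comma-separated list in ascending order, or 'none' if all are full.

col 0: top cell = 'X' → FULL
col 1: top cell = 'X' → FULL
col 2: top cell = 'O' → FULL
col 3: top cell = '.' → open
col 4: top cell = 'X' → FULL

Answer: 3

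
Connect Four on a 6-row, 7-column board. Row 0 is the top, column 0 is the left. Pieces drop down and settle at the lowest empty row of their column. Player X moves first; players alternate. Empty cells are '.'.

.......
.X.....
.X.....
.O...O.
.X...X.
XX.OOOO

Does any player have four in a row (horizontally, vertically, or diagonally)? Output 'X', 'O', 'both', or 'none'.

O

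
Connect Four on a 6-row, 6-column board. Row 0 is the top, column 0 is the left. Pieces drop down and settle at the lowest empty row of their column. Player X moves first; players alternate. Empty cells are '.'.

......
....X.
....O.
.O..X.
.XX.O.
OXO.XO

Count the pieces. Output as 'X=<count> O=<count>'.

X=6 O=6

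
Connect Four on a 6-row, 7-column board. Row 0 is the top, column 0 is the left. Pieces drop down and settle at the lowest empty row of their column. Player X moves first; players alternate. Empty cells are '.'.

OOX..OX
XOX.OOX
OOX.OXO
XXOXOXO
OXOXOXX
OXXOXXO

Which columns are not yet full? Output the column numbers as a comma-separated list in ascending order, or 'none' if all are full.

Answer: 3,4

Derivation:
col 0: top cell = 'O' → FULL
col 1: top cell = 'O' → FULL
col 2: top cell = 'X' → FULL
col 3: top cell = '.' → open
col 4: top cell = '.' → open
col 5: top cell = 'O' → FULL
col 6: top cell = 'X' → FULL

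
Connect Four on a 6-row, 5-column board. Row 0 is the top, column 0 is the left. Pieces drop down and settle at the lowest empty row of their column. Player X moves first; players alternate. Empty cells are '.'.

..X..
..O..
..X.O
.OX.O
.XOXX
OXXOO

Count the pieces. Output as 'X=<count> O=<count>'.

X=8 O=8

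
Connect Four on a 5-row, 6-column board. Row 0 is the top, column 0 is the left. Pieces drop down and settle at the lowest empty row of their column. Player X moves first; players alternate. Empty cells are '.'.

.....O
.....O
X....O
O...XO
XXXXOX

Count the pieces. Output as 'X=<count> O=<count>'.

X=7 O=6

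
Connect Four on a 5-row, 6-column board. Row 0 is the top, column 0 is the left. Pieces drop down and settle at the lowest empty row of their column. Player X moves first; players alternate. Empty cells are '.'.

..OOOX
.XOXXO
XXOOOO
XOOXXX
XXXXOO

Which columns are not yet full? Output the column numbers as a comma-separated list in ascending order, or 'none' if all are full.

col 0: top cell = '.' → open
col 1: top cell = '.' → open
col 2: top cell = 'O' → FULL
col 3: top cell = 'O' → FULL
col 4: top cell = 'O' → FULL
col 5: top cell = 'X' → FULL

Answer: 0,1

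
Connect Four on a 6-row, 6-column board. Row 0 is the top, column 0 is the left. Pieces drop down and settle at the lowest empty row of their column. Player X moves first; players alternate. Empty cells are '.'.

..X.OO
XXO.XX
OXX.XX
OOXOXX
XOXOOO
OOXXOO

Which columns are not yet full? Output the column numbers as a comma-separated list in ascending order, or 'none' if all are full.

col 0: top cell = '.' → open
col 1: top cell = '.' → open
col 2: top cell = 'X' → FULL
col 3: top cell = '.' → open
col 4: top cell = 'O' → FULL
col 5: top cell = 'O' → FULL

Answer: 0,1,3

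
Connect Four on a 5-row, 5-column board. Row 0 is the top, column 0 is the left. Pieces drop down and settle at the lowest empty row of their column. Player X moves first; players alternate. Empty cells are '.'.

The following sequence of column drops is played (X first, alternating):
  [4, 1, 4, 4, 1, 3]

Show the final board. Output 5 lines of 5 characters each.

Answer: .....
.....
....O
.X..X
.O.OX

Derivation:
Move 1: X drops in col 4, lands at row 4
Move 2: O drops in col 1, lands at row 4
Move 3: X drops in col 4, lands at row 3
Move 4: O drops in col 4, lands at row 2
Move 5: X drops in col 1, lands at row 3
Move 6: O drops in col 3, lands at row 4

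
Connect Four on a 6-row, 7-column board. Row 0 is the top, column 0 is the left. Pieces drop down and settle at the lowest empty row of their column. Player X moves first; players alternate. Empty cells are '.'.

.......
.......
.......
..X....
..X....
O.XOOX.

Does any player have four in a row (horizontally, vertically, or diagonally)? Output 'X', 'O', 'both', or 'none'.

none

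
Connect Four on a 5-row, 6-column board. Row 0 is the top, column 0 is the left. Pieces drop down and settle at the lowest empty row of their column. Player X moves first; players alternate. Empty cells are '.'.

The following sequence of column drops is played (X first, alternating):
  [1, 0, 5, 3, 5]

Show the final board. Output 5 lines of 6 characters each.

Move 1: X drops in col 1, lands at row 4
Move 2: O drops in col 0, lands at row 4
Move 3: X drops in col 5, lands at row 4
Move 4: O drops in col 3, lands at row 4
Move 5: X drops in col 5, lands at row 3

Answer: ......
......
......
.....X
OX.O.X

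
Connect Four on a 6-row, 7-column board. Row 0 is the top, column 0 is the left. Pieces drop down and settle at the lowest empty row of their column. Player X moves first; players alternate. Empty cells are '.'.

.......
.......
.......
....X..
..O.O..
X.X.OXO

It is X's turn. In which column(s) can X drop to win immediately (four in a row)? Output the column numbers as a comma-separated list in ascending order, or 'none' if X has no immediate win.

Answer: none

Derivation:
col 0: drop X → no win
col 1: drop X → no win
col 2: drop X → no win
col 3: drop X → no win
col 4: drop X → no win
col 5: drop X → no win
col 6: drop X → no win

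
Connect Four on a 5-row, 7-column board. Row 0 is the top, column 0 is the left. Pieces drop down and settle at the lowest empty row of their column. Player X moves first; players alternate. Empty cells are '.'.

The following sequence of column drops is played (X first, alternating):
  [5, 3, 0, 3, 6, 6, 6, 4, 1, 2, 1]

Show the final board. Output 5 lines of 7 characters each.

Answer: .......
.......
......X
.X.O..O
XXOOOXX

Derivation:
Move 1: X drops in col 5, lands at row 4
Move 2: O drops in col 3, lands at row 4
Move 3: X drops in col 0, lands at row 4
Move 4: O drops in col 3, lands at row 3
Move 5: X drops in col 6, lands at row 4
Move 6: O drops in col 6, lands at row 3
Move 7: X drops in col 6, lands at row 2
Move 8: O drops in col 4, lands at row 4
Move 9: X drops in col 1, lands at row 4
Move 10: O drops in col 2, lands at row 4
Move 11: X drops in col 1, lands at row 3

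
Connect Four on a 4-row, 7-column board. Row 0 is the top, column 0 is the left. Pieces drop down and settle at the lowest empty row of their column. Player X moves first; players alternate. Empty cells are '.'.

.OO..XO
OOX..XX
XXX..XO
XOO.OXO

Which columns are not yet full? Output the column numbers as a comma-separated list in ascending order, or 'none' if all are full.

Answer: 0,3,4

Derivation:
col 0: top cell = '.' → open
col 1: top cell = 'O' → FULL
col 2: top cell = 'O' → FULL
col 3: top cell = '.' → open
col 4: top cell = '.' → open
col 5: top cell = 'X' → FULL
col 6: top cell = 'O' → FULL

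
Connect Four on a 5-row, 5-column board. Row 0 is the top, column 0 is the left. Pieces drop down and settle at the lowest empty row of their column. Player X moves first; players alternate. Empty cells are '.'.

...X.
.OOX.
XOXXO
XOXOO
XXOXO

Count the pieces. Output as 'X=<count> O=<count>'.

X=10 O=9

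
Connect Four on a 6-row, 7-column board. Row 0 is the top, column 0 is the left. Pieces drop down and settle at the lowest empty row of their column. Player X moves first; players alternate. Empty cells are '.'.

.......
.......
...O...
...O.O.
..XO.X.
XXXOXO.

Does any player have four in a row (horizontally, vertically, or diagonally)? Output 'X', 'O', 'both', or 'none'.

O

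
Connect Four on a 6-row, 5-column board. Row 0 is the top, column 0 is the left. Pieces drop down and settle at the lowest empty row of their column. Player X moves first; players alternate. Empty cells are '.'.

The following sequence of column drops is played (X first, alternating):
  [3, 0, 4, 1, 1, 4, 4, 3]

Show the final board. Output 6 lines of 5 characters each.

Move 1: X drops in col 3, lands at row 5
Move 2: O drops in col 0, lands at row 5
Move 3: X drops in col 4, lands at row 5
Move 4: O drops in col 1, lands at row 5
Move 5: X drops in col 1, lands at row 4
Move 6: O drops in col 4, lands at row 4
Move 7: X drops in col 4, lands at row 3
Move 8: O drops in col 3, lands at row 4

Answer: .....
.....
.....
....X
.X.OO
OO.XX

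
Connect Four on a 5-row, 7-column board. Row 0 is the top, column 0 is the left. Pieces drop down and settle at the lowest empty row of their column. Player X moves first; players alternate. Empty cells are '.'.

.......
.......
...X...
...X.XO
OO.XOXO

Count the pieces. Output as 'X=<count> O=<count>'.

X=5 O=5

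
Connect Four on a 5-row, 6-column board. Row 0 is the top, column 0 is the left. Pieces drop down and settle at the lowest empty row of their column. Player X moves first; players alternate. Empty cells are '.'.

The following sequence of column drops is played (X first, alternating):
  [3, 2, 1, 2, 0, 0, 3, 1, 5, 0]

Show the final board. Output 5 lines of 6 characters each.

Move 1: X drops in col 3, lands at row 4
Move 2: O drops in col 2, lands at row 4
Move 3: X drops in col 1, lands at row 4
Move 4: O drops in col 2, lands at row 3
Move 5: X drops in col 0, lands at row 4
Move 6: O drops in col 0, lands at row 3
Move 7: X drops in col 3, lands at row 3
Move 8: O drops in col 1, lands at row 3
Move 9: X drops in col 5, lands at row 4
Move 10: O drops in col 0, lands at row 2

Answer: ......
......
O.....
OOOX..
XXOX.X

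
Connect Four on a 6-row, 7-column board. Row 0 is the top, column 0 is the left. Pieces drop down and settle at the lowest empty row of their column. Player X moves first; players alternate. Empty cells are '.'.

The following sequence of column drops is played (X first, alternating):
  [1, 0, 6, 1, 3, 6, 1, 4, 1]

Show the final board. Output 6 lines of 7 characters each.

Move 1: X drops in col 1, lands at row 5
Move 2: O drops in col 0, lands at row 5
Move 3: X drops in col 6, lands at row 5
Move 4: O drops in col 1, lands at row 4
Move 5: X drops in col 3, lands at row 5
Move 6: O drops in col 6, lands at row 4
Move 7: X drops in col 1, lands at row 3
Move 8: O drops in col 4, lands at row 5
Move 9: X drops in col 1, lands at row 2

Answer: .......
.......
.X.....
.X.....
.O....O
OX.XO.X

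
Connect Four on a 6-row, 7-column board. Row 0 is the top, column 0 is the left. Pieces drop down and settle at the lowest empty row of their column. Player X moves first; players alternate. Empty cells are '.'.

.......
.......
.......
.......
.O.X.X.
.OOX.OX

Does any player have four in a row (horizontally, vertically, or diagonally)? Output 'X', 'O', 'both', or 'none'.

none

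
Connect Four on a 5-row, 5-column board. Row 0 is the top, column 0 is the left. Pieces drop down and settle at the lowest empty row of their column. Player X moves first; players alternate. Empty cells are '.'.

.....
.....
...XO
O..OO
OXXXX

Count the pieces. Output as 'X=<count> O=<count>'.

X=5 O=5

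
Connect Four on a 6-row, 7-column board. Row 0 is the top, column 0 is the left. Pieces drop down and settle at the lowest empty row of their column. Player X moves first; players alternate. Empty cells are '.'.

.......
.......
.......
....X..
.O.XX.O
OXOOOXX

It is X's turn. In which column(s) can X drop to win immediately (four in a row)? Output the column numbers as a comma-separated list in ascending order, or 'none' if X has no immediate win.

col 0: drop X → no win
col 1: drop X → no win
col 2: drop X → no win
col 3: drop X → no win
col 4: drop X → no win
col 5: drop X → no win
col 6: drop X → no win

Answer: none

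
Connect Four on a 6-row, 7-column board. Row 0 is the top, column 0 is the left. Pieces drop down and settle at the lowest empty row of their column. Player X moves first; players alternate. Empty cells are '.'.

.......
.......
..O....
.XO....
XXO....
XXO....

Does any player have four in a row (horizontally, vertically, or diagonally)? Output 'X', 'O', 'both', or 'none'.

O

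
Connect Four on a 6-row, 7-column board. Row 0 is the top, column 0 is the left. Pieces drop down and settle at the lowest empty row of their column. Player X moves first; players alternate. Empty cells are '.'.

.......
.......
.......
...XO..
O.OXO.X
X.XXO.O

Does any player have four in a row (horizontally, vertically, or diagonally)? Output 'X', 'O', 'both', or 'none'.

none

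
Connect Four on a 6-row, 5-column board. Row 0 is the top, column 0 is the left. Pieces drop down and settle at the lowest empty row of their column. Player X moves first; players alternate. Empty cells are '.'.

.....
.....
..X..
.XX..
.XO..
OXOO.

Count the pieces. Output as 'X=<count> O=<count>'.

X=5 O=4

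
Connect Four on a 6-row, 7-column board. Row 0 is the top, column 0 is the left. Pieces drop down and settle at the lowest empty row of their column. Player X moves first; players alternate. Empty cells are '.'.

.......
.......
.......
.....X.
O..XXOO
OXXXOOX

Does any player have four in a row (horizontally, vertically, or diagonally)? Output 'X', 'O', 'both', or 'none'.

none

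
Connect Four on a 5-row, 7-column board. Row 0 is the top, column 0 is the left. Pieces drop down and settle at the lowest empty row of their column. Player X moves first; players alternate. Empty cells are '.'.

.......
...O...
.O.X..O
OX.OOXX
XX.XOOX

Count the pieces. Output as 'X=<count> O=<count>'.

X=8 O=8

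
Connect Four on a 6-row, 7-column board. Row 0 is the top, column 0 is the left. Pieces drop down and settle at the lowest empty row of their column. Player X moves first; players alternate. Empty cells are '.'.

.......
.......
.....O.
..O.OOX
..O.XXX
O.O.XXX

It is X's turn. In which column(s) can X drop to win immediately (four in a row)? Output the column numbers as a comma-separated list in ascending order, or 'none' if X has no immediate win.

Answer: 3,6

Derivation:
col 0: drop X → no win
col 1: drop X → no win
col 2: drop X → no win
col 3: drop X → WIN!
col 4: drop X → no win
col 5: drop X → no win
col 6: drop X → WIN!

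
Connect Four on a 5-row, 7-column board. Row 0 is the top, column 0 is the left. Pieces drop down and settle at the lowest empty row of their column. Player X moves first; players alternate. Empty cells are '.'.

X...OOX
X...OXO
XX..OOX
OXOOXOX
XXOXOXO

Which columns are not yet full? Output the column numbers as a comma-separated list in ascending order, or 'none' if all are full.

Answer: 1,2,3

Derivation:
col 0: top cell = 'X' → FULL
col 1: top cell = '.' → open
col 2: top cell = '.' → open
col 3: top cell = '.' → open
col 4: top cell = 'O' → FULL
col 5: top cell = 'O' → FULL
col 6: top cell = 'X' → FULL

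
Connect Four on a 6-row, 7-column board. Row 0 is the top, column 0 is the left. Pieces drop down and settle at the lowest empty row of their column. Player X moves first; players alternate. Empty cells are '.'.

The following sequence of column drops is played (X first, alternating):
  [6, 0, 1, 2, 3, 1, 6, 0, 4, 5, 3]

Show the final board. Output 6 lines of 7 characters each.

Answer: .......
.......
.......
.......
OO.X..X
OXOXXOX

Derivation:
Move 1: X drops in col 6, lands at row 5
Move 2: O drops in col 0, lands at row 5
Move 3: X drops in col 1, lands at row 5
Move 4: O drops in col 2, lands at row 5
Move 5: X drops in col 3, lands at row 5
Move 6: O drops in col 1, lands at row 4
Move 7: X drops in col 6, lands at row 4
Move 8: O drops in col 0, lands at row 4
Move 9: X drops in col 4, lands at row 5
Move 10: O drops in col 5, lands at row 5
Move 11: X drops in col 3, lands at row 4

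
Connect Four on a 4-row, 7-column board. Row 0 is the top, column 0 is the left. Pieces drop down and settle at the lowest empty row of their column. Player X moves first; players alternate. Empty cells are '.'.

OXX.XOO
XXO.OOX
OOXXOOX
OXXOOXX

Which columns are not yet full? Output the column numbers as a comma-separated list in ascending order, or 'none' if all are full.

col 0: top cell = 'O' → FULL
col 1: top cell = 'X' → FULL
col 2: top cell = 'X' → FULL
col 3: top cell = '.' → open
col 4: top cell = 'X' → FULL
col 5: top cell = 'O' → FULL
col 6: top cell = 'O' → FULL

Answer: 3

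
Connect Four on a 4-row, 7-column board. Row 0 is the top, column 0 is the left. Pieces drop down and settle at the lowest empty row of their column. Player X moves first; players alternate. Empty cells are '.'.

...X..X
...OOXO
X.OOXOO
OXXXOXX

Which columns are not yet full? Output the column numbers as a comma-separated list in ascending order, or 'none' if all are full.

col 0: top cell = '.' → open
col 1: top cell = '.' → open
col 2: top cell = '.' → open
col 3: top cell = 'X' → FULL
col 4: top cell = '.' → open
col 5: top cell = '.' → open
col 6: top cell = 'X' → FULL

Answer: 0,1,2,4,5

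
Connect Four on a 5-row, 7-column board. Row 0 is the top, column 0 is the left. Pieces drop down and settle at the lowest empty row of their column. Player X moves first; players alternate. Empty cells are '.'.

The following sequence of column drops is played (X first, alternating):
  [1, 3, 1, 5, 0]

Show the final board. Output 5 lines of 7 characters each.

Answer: .......
.......
.......
.X.....
XX.O.O.

Derivation:
Move 1: X drops in col 1, lands at row 4
Move 2: O drops in col 3, lands at row 4
Move 3: X drops in col 1, lands at row 3
Move 4: O drops in col 5, lands at row 4
Move 5: X drops in col 0, lands at row 4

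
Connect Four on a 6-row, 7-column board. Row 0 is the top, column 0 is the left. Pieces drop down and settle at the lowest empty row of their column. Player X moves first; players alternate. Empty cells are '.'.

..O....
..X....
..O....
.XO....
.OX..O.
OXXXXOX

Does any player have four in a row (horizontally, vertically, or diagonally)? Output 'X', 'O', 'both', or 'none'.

X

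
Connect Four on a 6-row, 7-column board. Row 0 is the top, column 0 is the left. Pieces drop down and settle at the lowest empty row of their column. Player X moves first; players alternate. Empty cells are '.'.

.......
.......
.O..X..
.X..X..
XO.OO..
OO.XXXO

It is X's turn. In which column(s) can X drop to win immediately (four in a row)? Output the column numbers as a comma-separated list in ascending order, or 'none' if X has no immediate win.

col 0: drop X → no win
col 1: drop X → no win
col 2: drop X → WIN!
col 3: drop X → no win
col 4: drop X → no win
col 5: drop X → no win
col 6: drop X → no win

Answer: 2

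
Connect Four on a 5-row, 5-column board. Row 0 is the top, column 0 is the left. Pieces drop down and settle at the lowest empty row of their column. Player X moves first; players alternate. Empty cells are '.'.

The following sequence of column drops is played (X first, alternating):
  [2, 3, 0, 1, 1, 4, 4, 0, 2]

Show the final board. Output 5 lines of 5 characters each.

Move 1: X drops in col 2, lands at row 4
Move 2: O drops in col 3, lands at row 4
Move 3: X drops in col 0, lands at row 4
Move 4: O drops in col 1, lands at row 4
Move 5: X drops in col 1, lands at row 3
Move 6: O drops in col 4, lands at row 4
Move 7: X drops in col 4, lands at row 3
Move 8: O drops in col 0, lands at row 3
Move 9: X drops in col 2, lands at row 3

Answer: .....
.....
.....
OXX.X
XOXOO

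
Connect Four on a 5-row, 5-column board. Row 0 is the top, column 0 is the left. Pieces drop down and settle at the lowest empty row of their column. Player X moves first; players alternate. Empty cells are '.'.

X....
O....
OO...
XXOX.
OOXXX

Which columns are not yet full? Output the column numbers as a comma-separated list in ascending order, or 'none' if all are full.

Answer: 1,2,3,4

Derivation:
col 0: top cell = 'X' → FULL
col 1: top cell = '.' → open
col 2: top cell = '.' → open
col 3: top cell = '.' → open
col 4: top cell = '.' → open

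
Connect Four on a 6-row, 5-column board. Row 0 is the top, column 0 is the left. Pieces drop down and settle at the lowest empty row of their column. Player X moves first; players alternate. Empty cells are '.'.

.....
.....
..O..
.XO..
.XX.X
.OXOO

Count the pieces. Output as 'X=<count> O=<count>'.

X=5 O=5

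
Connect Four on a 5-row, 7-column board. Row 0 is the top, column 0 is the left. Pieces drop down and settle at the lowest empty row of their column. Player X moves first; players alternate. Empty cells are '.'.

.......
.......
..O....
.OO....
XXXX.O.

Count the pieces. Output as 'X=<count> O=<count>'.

X=4 O=4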